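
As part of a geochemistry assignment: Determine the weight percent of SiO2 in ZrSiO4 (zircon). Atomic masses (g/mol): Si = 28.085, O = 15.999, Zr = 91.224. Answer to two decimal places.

32.78 wt%

Molar mass of ZrSiO4 = 1·91.224 + 1·28.085 + 4·15.999 = 183.305 g/mol.
Each formula unit contains 1 Si, equivalent to 1/1 = 1.0000 mol SiO2.
M(SiO2) = 1×28.085 + 2×15.999 = 60.083 g/mol.
Mass of SiO2 per formula unit = 1.0000 × 60.083 = 60.083 g.
SiO2 wt% = 60.083 / 183.305 × 100 = 32.78%.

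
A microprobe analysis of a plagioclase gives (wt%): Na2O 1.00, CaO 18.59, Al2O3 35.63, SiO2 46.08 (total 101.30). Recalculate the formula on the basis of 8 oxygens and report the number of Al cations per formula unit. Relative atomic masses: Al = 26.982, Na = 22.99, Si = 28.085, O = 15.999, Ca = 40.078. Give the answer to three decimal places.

1.00 wt% Na2O ÷ 61.979 g/mol = 0.01613 mol, giving 0.03226 Na and 0.01613 O.
18.59 wt% CaO ÷ 56.077 g/mol = 0.33151 mol, giving 0.33151 Ca and 0.33151 O.
35.63 wt% Al2O3 ÷ 101.961 g/mol = 0.34945 mol, giving 0.69890 Al and 1.04835 O.
46.08 wt% SiO2 ÷ 60.083 g/mol = 0.76694 mol, giving 0.76694 Si and 1.53388 O.
Oxygen sums to 2.92987; scaling by 8/2.92987 = 2.73050 puts the formula on 8 O.
Al: 0.69890 × 2.73050 = 1.908 atoms per formula unit.

1.908 Al apfu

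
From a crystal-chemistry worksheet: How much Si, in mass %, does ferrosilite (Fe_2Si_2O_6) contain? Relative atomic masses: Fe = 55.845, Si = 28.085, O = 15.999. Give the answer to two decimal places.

Molar mass of Fe_2Si_2O_6: 2·55.845 + 2·28.085 + 6·15.999 = 263.854 g/mol.
Mass of Si per formula unit: 2 × 28.085 = 56.170 g.
Weight fraction Si = 56.170 / 263.854 = 0.2129.

21.29 mass %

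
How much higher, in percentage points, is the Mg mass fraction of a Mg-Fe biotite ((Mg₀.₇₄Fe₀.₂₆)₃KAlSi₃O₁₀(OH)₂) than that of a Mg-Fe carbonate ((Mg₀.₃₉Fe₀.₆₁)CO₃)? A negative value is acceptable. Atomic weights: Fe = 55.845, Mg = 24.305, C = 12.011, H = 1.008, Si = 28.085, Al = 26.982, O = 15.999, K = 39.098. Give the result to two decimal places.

First mineral: 53.957 g Mg in 441.855 g formula = 12.21 wt% Mg.
Second mineral: 9.479 g Mg in 103.552 g formula = 9.15 wt% Mg.
12.21% − 9.15% gives a difference of 3.06 percentage points.

3.06 percentage points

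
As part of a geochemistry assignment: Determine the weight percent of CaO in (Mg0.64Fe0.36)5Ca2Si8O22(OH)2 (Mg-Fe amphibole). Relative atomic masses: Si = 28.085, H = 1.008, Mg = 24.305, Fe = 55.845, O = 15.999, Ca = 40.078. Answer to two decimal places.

12.90 wt%

Molar mass of (Mg0.64Fe0.36)5Ca2Si8O22(OH)2 = 3.20·24.305 + 1.80·55.845 + 2·40.078 + 8·28.085 + 24·15.999 + 2·1.008 = 869.125 g/mol.
Each formula unit contains 2 Ca, equivalent to 2/1 = 2.0000 mol CaO.
M(CaO) = 1×40.078 + 1×15.999 = 56.077 g/mol.
Mass of CaO per formula unit = 2.0000 × 56.077 = 112.154 g.
CaO wt% = 112.154 / 869.125 × 100 = 12.90%.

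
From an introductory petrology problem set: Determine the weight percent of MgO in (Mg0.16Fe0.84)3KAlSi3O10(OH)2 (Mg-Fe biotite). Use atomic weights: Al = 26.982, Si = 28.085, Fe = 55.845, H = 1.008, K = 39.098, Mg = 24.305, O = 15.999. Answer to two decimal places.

Formula mass = 496.735 g/mol.
0.48 Mg → 0.4800 mol MgO per formula unit; M(MgO) = 40.304, so MgO mass = 19.346 g.
19.346/496.735 × 100 = 3.89 wt%.

3.89 wt%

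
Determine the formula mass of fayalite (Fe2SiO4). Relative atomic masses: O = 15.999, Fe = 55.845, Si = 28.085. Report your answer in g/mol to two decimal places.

The formula mass is the sum 2*55.845 + 1*28.085 + 4*15.999.

203.77 g/mol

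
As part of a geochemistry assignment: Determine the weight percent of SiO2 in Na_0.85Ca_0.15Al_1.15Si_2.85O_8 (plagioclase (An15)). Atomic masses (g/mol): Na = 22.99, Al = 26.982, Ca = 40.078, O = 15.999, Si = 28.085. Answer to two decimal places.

64.71 wt%

Molar mass of Na_0.85Ca_0.15Al_1.15Si_2.85O_8 = 0.85×22.99 + 0.15×40.078 + 1.15×26.982 + 2.85×28.085 + 8×15.999 = 264.617 g/mol.
Each formula unit contains 2.85 Si, equivalent to 2.85/1 = 2.8500 mol SiO2.
M(SiO2) = 1×28.085 + 2×15.999 = 60.083 g/mol.
Mass of SiO2 per formula unit = 2.8500 × 60.083 = 171.237 g.
SiO2 wt% = 171.237 / 264.617 × 100 = 64.71%.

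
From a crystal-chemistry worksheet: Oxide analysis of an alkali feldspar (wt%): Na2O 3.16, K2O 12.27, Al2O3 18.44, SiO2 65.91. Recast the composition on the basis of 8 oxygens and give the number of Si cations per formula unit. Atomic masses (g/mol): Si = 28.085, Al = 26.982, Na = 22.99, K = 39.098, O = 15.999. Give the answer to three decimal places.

3.008 Si apfu

Na2O (M=61.979): mol = 0.05099; Na = 0.10198, O = 0.05099.
K2O (M=94.195): mol = 0.13026; K = 0.26052, O = 0.13026.
Al2O3 (M=101.961): mol = 0.18085; Al = 0.36170, O = 0.54255.
SiO2 (M=60.083): mol = 1.09698; Si = 1.09698, O = 2.19396.
ΣO = 2.91776; factor = 8/ΣO = 2.74183.
Si apfu = 1.09698 × 2.74183 = 3.008.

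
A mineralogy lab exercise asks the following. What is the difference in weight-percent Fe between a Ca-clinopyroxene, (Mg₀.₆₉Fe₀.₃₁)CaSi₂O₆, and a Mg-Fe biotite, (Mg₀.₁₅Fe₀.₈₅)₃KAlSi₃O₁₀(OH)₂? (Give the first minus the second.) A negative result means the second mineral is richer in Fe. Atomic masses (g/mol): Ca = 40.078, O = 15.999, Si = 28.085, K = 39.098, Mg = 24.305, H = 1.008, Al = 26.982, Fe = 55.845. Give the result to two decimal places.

M((Mg₀.₆₉Fe₀.₃₁)CaSi₂O₆) = 226.324 g/mol, so wt% Fe = 17.312/226.324 × 100 = 7.65%.
M((Mg₀.₁₅Fe₀.₈₅)₃KAlSi₃O₁₀(OH)₂) = 497.681 g/mol, so wt% Fe = 142.405/497.681 × 100 = 28.61%.
7.65 − 28.61 = -20.96 pp.

-20.96 percentage points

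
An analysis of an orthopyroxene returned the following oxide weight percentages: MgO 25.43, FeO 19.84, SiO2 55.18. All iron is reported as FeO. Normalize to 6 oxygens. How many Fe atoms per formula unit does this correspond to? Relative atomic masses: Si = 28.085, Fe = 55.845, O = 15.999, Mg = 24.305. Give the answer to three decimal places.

25.43 wt% MgO ÷ 40.304 g/mol = 0.63095 mol, giving 0.63095 Mg and 0.63095 O.
19.84 wt% FeO ÷ 71.844 g/mol = 0.27615 mol, giving 0.27615 Fe and 0.27615 O.
55.18 wt% SiO2 ÷ 60.083 g/mol = 0.91840 mol, giving 0.91840 Si and 1.83680 O.
Oxygen sums to 2.74390; scaling by 6/2.74390 = 2.18667 puts the formula on 6 O.
Fe: 0.27615 × 2.18667 = 0.604 atoms per formula unit.

0.604 Fe apfu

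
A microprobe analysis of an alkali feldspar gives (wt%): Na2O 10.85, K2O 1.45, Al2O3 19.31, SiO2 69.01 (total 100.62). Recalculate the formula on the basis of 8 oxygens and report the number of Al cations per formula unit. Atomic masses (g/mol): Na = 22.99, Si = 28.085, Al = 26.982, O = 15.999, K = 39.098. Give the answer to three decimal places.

0.992 Al apfu

Na2O: 10.85/61.979 = 0.17506 mol → 0.35012 mol Na, 0.17506 mol O.
K2O: 1.45/94.195 = 0.01539 mol → 0.03078 mol K, 0.01539 mol O.
Al2O3: 19.31/101.961 = 0.18939 mol → 0.37878 mol Al, 0.56817 mol O.
SiO2: 69.01/60.083 = 1.14858 mol → 1.14858 mol Si, 2.29716 mol O.
Total oxygen = 3.05578 mol. Normalization factor = 8/3.05578 = 2.61799.
Al per 8 O = 0.37878 × 2.61799 = 0.992.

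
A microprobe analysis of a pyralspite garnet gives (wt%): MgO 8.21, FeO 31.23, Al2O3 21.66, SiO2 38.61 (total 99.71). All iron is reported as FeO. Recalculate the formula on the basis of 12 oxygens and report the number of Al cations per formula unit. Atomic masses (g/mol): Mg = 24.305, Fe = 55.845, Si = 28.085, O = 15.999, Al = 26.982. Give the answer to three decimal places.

1.991 Al apfu

MgO (M=40.304): mol = 0.20370; Mg = 0.20370, O = 0.20370.
FeO (M=71.844): mol = 0.43469; Fe = 0.43469, O = 0.43469.
Al2O3 (M=101.961): mol = 0.21243; Al = 0.42486, O = 0.63729.
SiO2 (M=60.083): mol = 0.64261; Si = 0.64261, O = 1.28522.
ΣO = 2.56090; factor = 12/ΣO = 4.68585.
Al apfu = 0.42486 × 4.68585 = 1.991.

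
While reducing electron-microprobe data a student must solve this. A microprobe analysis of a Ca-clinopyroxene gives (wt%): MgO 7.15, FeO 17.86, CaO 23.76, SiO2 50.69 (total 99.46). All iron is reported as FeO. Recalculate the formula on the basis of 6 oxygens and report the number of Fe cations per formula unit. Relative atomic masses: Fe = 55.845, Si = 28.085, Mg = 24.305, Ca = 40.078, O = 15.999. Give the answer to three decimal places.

MgO: 7.15/40.304 = 0.17740 mol → 0.17740 mol Mg, 0.17740 mol O.
FeO: 17.86/71.844 = 0.24859 mol → 0.24859 mol Fe, 0.24859 mol O.
CaO: 23.76/56.077 = 0.42370 mol → 0.42370 mol Ca, 0.42370 mol O.
SiO2: 50.69/60.083 = 0.84367 mol → 0.84367 mol Si, 1.68734 mol O.
Total oxygen = 2.53703 mol. Normalization factor = 6/2.53703 = 2.36497.
Fe per 6 O = 0.24859 × 2.36497 = 0.588.

0.588 Fe apfu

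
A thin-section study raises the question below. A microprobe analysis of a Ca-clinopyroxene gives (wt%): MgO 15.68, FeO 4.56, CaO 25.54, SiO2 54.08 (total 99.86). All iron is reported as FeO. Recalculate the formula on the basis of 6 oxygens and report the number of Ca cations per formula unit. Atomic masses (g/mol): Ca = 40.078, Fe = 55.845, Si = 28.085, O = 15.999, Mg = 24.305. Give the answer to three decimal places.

1.009 Ca apfu

MgO (M=40.304): mol = 0.38904; Mg = 0.38904, O = 0.38904.
FeO (M=71.844): mol = 0.06347; Fe = 0.06347, O = 0.06347.
CaO (M=56.077): mol = 0.45545; Ca = 0.45545, O = 0.45545.
SiO2 (M=60.083): mol = 0.90009; Si = 0.90009, O = 1.80018.
ΣO = 2.70814; factor = 6/ΣO = 2.21554.
Ca apfu = 0.45545 × 2.21554 = 1.009.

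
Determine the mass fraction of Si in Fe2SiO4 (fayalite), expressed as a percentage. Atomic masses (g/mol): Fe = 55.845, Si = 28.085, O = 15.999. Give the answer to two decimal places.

Molar mass of Fe2SiO4: 2×55.845 + 1×28.085 + 4×15.999 = 203.771 g/mol.
Mass of Si per formula unit: 1 × 28.085 = 28.085 g.
Weight fraction Si = 28.085 / 203.771 = 0.1378.

13.78 wt%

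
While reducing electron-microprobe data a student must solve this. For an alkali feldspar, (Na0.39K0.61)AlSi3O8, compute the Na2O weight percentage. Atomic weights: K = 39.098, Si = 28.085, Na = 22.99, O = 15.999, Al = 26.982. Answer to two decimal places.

M((Na0.39K0.61)AlSi3O8) = 272.045 g/mol; M(Na2O) = 61.979 g/mol.
Moles Na2O per formula unit = 0.39 Na ÷ 2 = 0.1950.
Na2O fraction = (0.1950 × 61.979) / 272.045 = 12.086/272.045 = 0.0444.

4.44 wt%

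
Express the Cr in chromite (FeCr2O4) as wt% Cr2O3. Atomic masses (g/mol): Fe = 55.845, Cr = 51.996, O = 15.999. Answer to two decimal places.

Formula mass = 223.833 g/mol.
2 Cr → 1.0000 mol Cr2O3 per formula unit; M(Cr2O3) = 151.989, so Cr2O3 mass = 151.989 g.
151.989/223.833 × 100 = 67.90 wt%.

67.90 wt%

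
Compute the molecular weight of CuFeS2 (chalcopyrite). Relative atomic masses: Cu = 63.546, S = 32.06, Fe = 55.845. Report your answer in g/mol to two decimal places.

Cu: 1 × 63.546 = 63.5460
Fe: 1 × 55.845 = 55.8450
S: 2 × 32.06 = 64.1200
Summing the contributions gives the formula mass.

183.51 g/mol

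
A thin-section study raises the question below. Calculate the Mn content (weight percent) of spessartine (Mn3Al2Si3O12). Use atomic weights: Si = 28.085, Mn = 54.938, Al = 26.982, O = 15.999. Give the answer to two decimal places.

Molar mass of Mn3Al2Si3O12: 3·54.938 + 2·26.982 + 3·28.085 + 12·15.999 = 495.021 g/mol.
Mass of Mn per formula unit: 3 × 54.938 = 164.814 g.
Weight fraction Mn = 164.814 / 495.021 = 0.3329.

33.29 weight percent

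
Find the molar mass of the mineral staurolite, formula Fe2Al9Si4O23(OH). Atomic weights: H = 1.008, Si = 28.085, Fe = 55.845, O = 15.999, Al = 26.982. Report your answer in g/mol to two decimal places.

851.85 g/mol

Fe: 2 × 55.845 = 111.6900
Al: 9 × 26.982 = 242.8380
Si: 4 × 28.085 = 112.3400
O: 24 × 15.999 = 383.9760
H: 1 × 1.008 = 1.0080
Summing the contributions gives the formula mass.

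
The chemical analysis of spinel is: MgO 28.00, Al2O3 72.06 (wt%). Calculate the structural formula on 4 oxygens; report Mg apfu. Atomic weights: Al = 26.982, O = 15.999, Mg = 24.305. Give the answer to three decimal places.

0.987 Mg apfu

MgO (M=40.304): mol = 0.69472; Mg = 0.69472, O = 0.69472.
Al2O3 (M=101.961): mol = 0.70674; Al = 1.41348, O = 2.12022.
ΣO = 2.81494; factor = 4/ΣO = 1.42099.
Mg apfu = 0.69472 × 1.42099 = 0.987.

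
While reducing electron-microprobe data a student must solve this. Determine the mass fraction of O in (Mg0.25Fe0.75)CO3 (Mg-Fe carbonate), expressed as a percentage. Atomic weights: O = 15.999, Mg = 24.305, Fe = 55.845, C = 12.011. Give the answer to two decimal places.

M((Mg0.25Fe0.75)CO3) = 107.968 g/mol.
O contributes 3 × 15.999 = 47.997 g per mole.
47.997/107.968 = 0.4445 → 44.45%.

44.45 mass %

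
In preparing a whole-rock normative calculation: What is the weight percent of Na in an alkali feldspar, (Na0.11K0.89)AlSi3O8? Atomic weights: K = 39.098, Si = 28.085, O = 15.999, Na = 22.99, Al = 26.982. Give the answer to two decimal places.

Molar mass of (Na0.11K0.89)AlSi3O8: 0.11*22.99 + 0.89*39.098 + 1*26.982 + 3*28.085 + 8*15.999 = 276.555 g/mol.
Mass of Na per formula unit: 0.11 × 22.99 = 2.529 g.
Weight fraction Na = 2.529 / 276.555 = 0.0091.

0.91 weight percent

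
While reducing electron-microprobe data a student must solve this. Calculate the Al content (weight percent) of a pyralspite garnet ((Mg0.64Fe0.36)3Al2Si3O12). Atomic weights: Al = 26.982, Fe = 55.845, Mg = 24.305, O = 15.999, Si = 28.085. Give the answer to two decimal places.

12.34 weight percent

Molar mass of (Mg0.64Fe0.36)3Al2Si3O12: 1.92·24.305 + 1.08·55.845 + 2·26.982 + 3·28.085 + 12·15.999 = 437.185 g/mol.
Mass of Al per formula unit: 2 × 26.982 = 53.964 g.
Weight fraction Al = 53.964 / 437.185 = 0.1234.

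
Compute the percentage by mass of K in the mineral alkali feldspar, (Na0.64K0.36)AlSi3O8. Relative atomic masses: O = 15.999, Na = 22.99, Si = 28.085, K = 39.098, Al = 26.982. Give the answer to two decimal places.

M((Na0.64K0.36)AlSi3O8) = 268.018 g/mol.
K contributes 0.36 × 39.098 = 14.075 g per mole.
14.075/268.018 = 0.0525 → 5.25%.

5.25 wt%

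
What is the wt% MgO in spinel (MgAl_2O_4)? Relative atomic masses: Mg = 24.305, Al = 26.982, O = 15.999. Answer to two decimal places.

Formula mass = 142.265 g/mol.
1 Mg → 1.0000 mol MgO per formula unit; M(MgO) = 40.304, so MgO mass = 40.304 g.
40.304/142.265 × 100 = 28.33 wt%.

28.33 wt%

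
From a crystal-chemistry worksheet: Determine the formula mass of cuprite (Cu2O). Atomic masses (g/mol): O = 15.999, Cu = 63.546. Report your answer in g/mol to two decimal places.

Cu: 2 × 63.546 = 127.0920
O: 1 × 15.999 = 15.9990
Summing the contributions gives the formula mass.

143.09 g/mol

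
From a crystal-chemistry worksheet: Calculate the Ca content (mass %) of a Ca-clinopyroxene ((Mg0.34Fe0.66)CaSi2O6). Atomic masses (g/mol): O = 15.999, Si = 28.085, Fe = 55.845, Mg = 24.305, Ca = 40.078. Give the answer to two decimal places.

Molar mass of (Mg0.34Fe0.66)CaSi2O6: 0.34·24.305 + 0.66·55.845 + 1·40.078 + 2·28.085 + 6·15.999 = 237.363 g/mol.
Mass of Ca per formula unit: 1 × 40.078 = 40.078 g.
Weight fraction Ca = 40.078 / 237.363 = 0.1688.

16.88 mass %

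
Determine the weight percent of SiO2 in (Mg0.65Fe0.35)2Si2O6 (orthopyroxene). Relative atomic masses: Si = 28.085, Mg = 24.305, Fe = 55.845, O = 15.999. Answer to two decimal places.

53.92 wt%

Molar mass of (Mg0.65Fe0.35)2Si2O6 = 1.30*24.305 + 0.70*55.845 + 2*28.085 + 6*15.999 = 222.852 g/mol.
Each formula unit contains 2 Si, equivalent to 2/1 = 2.0000 mol SiO2.
M(SiO2) = 1×28.085 + 2×15.999 = 60.083 g/mol.
Mass of SiO2 per formula unit = 2.0000 × 60.083 = 120.166 g.
SiO2 wt% = 120.166 / 222.852 × 100 = 53.92%.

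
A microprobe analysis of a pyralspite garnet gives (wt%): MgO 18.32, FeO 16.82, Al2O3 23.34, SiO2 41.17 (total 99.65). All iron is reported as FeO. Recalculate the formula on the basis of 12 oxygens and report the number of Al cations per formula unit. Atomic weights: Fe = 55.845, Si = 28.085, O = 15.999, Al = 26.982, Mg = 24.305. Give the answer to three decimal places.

MgO: 18.32/40.304 = 0.45455 mol → 0.45455 mol Mg, 0.45455 mol O.
FeO: 16.82/71.844 = 0.23412 mol → 0.23412 mol Fe, 0.23412 mol O.
Al2O3: 23.34/101.961 = 0.22891 mol → 0.45782 mol Al, 0.68673 mol O.
SiO2: 41.17/60.083 = 0.68522 mol → 0.68522 mol Si, 1.37044 mol O.
Total oxygen = 2.74584 mol. Normalization factor = 12/2.74584 = 4.37025.
Al per 12 O = 0.45782 × 4.37025 = 2.001.

2.001 Al apfu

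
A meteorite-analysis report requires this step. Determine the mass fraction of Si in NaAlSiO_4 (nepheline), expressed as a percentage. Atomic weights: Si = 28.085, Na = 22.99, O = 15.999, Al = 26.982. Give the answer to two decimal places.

19.77 weight percent

Molar mass of NaAlSiO_4: 1·22.99 + 1·26.982 + 1·28.085 + 4·15.999 = 142.053 g/mol.
Mass of Si per formula unit: 1 × 28.085 = 28.085 g.
Weight fraction Si = 28.085 / 142.053 = 0.1977.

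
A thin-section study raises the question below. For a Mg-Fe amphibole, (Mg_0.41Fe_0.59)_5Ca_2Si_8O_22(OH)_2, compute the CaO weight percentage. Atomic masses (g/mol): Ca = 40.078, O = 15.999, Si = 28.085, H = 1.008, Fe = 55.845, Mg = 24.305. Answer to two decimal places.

12.39 wt%

Formula mass = 905.396 g/mol.
2 Ca → 2.0000 mol CaO per formula unit; M(CaO) = 56.077, so CaO mass = 112.154 g.
112.154/905.396 × 100 = 12.39 wt%.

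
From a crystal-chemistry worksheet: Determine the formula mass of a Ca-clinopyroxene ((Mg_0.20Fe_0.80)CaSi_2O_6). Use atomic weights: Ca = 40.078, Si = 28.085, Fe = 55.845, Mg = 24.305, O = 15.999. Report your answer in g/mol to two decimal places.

241.78 g/mol

Mg: 0.20 × 24.305 = 4.8610
Fe: 0.80 × 55.845 = 44.6760
Ca: 1 × 40.078 = 40.0780
Si: 2 × 28.085 = 56.1700
O: 6 × 15.999 = 95.9940
Summing the contributions gives the formula mass.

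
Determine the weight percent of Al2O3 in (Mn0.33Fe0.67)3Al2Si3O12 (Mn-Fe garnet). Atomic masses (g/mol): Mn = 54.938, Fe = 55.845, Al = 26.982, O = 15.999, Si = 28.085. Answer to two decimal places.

20.52 wt%

Formula mass = 496.844 g/mol.
2 Al → 1.0000 mol Al2O3 per formula unit; M(Al2O3) = 101.961, so Al2O3 mass = 101.961 g.
101.961/496.844 × 100 = 20.52 wt%.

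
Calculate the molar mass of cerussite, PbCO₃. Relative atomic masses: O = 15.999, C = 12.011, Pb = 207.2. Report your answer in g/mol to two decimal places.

267.21 g/mol

M = 1×207.2 + 1×12.011 + 3×15.999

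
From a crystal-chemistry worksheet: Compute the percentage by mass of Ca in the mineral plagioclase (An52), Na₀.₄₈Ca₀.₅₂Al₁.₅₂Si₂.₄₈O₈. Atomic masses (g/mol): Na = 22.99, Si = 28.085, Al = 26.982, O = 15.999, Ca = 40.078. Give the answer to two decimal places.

7.70 mass %

Molar mass of Na₀.₄₈Ca₀.₅₂Al₁.₅₂Si₂.₄₈O₈: 0.48·22.99 + 0.52·40.078 + 1.52·26.982 + 2.48·28.085 + 8·15.999 = 270.531 g/mol.
Mass of Ca per formula unit: 0.52 × 40.078 = 20.841 g.
Weight fraction Ca = 20.841 / 270.531 = 0.0770.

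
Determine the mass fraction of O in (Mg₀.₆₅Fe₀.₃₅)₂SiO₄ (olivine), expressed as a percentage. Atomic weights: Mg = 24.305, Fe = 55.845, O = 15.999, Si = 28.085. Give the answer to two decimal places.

39.32 mass %

M((Mg₀.₆₅Fe₀.₃₅)₂SiO₄) = 162.769 g/mol.
O contributes 4 × 15.999 = 63.996 g per mole.
63.996/162.769 = 0.3932 → 39.32%.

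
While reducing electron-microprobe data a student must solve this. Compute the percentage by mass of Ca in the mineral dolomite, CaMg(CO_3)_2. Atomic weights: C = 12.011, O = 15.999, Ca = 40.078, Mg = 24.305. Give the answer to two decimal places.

21.73 mass %

Molar mass of CaMg(CO_3)_2: 1×40.078 + 1×24.305 + 2×12.011 + 6×15.999 = 184.399 g/mol.
Mass of Ca per formula unit: 1 × 40.078 = 40.078 g.
Weight fraction Ca = 40.078 / 184.399 = 0.2173.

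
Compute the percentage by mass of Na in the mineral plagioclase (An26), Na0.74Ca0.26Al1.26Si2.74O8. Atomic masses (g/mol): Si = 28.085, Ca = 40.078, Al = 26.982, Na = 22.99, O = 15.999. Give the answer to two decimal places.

6.39 mass %

M(Na0.74Ca0.26Al1.26Si2.74O8) = 266.375 g/mol.
Na contributes 0.74 × 22.99 = 17.013 g per mole.
17.013/266.375 = 0.0639 → 6.39%.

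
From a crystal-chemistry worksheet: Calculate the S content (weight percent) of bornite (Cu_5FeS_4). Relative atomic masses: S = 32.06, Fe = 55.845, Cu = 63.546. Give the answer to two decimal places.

25.56 weight percent

M(Cu_5FeS_4) = 501.815 g/mol.
S contributes 4 × 32.06 = 128.240 g per mole.
128.240/501.815 = 0.2556 → 25.56%.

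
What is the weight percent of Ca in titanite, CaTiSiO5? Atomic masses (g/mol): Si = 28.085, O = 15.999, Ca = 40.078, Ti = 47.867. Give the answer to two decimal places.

M(CaTiSiO5) = 196.025 g/mol.
Ca contributes 1 × 40.078 = 40.078 g per mole.
40.078/196.025 = 0.2045 → 20.45%.

20.45 weight percent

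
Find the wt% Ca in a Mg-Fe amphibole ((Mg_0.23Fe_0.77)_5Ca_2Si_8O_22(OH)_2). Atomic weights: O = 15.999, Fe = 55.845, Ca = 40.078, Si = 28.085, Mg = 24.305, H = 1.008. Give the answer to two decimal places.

8.58 weight percent

Formula mass = 1.15·24.305 + 3.85·55.845 + 2·40.078 + 8·28.085 + 24·15.999 + 2·1.008 = 933.782 g/mol, of which 80.156 g is Ca.
So Ca makes up 80.156/933.782 = 0.0858 of the mass, i.e. 8.58%.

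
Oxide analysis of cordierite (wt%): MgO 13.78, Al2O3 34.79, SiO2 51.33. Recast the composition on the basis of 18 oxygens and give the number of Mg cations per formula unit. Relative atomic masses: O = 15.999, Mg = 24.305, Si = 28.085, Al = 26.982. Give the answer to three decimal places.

2.002 Mg apfu

13.78 wt% MgO ÷ 40.304 g/mol = 0.34190 mol, giving 0.34190 Mg and 0.34190 O.
34.79 wt% Al2O3 ÷ 101.961 g/mol = 0.34121 mol, giving 0.68242 Al and 1.02363 O.
51.33 wt% SiO2 ÷ 60.083 g/mol = 0.85432 mol, giving 0.85432 Si and 1.70864 O.
Oxygen sums to 3.07417; scaling by 18/3.07417 = 5.85524 puts the formula on 18 O.
Mg: 0.34190 × 5.85524 = 2.002 atoms per formula unit.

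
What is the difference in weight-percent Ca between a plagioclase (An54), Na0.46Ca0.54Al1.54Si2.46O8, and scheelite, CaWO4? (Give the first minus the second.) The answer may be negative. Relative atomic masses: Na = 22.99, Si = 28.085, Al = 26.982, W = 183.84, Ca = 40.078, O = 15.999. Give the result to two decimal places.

-5.93 percentage points

First mineral: 21.642 g Ca in 270.851 g formula = 7.99 wt% Ca.
Second mineral: 40.078 g Ca in 287.914 g formula = 13.92 wt% Ca.
7.99% − 13.92% gives a difference of -5.93 percentage points.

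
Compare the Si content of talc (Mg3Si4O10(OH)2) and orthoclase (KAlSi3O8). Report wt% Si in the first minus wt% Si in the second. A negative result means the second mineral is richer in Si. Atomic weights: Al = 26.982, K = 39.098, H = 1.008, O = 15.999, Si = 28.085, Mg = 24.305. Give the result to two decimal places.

-0.65 percentage points

M(Mg3Si4O10(OH)2) = 379.259 g/mol, so wt% Si = 112.340/379.259 × 100 = 29.62%.
M(KAlSi3O8) = 278.327 g/mol, so wt% Si = 84.255/278.327 × 100 = 30.27%.
29.62 − 30.27 = -0.65 pp.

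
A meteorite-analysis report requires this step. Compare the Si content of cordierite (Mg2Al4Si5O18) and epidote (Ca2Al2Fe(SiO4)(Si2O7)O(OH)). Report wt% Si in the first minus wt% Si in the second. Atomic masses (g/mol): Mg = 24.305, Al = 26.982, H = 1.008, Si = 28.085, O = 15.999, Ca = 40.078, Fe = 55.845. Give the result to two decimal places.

6.57 percentage points

Si in Mg2Al4Si5O18: molar mass 584.945 g/mol; 5×28.085 = 140.425 g → 24.01 wt%.
Si in Ca2Al2Fe(SiO4)(Si2O7)O(OH): molar mass 483.215 g/mol; 3×28.085 = 84.255 g → 17.44 wt%.
Difference = 24.01 − 17.44 = 6.57 percentage points.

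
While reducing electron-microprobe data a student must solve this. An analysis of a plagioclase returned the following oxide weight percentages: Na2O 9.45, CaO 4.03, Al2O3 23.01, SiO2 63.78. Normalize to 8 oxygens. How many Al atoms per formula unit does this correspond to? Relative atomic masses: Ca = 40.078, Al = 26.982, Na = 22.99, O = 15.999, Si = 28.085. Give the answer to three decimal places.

1.194 Al apfu

Na2O: 9.45/61.979 = 0.15247 mol → 0.30494 mol Na, 0.15247 mol O.
CaO: 4.03/56.077 = 0.07187 mol → 0.07187 mol Ca, 0.07187 mol O.
Al2O3: 23.01/101.961 = 0.22567 mol → 0.45134 mol Al, 0.67701 mol O.
SiO2: 63.78/60.083 = 1.06153 mol → 1.06153 mol Si, 2.12306 mol O.
Total oxygen = 3.02441 mol. Normalization factor = 8/3.02441 = 2.64514.
Al per 8 O = 0.45134 × 2.64514 = 1.194.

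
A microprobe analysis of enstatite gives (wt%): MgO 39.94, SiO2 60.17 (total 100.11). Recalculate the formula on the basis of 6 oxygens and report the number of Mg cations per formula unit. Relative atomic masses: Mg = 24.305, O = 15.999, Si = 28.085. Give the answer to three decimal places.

1.986 Mg apfu

39.94 wt% MgO ÷ 40.304 g/mol = 0.99097 mol, giving 0.99097 Mg and 0.99097 O.
60.17 wt% SiO2 ÷ 60.083 g/mol = 1.00145 mol, giving 1.00145 Si and 2.00290 O.
Oxygen sums to 2.99387; scaling by 6/2.99387 = 2.00410 puts the formula on 6 O.
Mg: 0.99097 × 2.00410 = 1.986 atoms per formula unit.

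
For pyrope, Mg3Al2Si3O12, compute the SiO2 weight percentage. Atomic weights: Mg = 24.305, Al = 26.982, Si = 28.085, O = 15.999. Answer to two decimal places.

44.71 wt%

M(Mg3Al2Si3O12) = 403.122 g/mol; M(SiO2) = 60.083 g/mol.
Moles SiO2 per formula unit = 3 Si ÷ 1 = 3.0000.
SiO2 fraction = (3.0000 × 60.083) / 403.122 = 180.249/403.122 = 0.4471.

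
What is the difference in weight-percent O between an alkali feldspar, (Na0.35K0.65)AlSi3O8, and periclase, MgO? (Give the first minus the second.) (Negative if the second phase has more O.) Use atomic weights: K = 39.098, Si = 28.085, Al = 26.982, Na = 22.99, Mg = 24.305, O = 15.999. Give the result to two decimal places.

7.24 percentage points

First mineral: 127.992 g O in 272.689 g formula = 46.94 wt% O.
Second mineral: 15.999 g O in 40.304 g formula = 39.70 wt% O.
46.94% − 39.70% gives a difference of 7.24 percentage points.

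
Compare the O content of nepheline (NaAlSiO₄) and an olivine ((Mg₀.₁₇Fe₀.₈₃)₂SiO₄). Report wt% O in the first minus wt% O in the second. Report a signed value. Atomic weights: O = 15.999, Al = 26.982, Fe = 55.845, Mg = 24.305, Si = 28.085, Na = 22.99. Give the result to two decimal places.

O in NaAlSiO₄: molar mass 142.053 g/mol; 4×15.999 = 63.996 g → 45.05 wt%.
O in (Mg₀.₁₇Fe₀.₈₃)₂SiO₄: molar mass 193.047 g/mol; 4×15.999 = 63.996 g → 33.15 wt%.
Difference = 45.05 − 33.15 = 11.90 percentage points.

11.90 percentage points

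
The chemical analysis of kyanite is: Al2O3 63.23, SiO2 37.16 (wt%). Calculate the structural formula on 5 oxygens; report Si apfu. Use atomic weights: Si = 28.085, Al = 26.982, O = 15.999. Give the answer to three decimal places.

0.998 Si apfu

Al2O3 (M=101.961): mol = 0.62014; Al = 1.24028, O = 1.86042.
SiO2 (M=60.083): mol = 0.61848; Si = 0.61848, O = 1.23696.
ΣO = 3.09738; factor = 5/ΣO = 1.61427.
Si apfu = 0.61848 × 1.61427 = 0.998.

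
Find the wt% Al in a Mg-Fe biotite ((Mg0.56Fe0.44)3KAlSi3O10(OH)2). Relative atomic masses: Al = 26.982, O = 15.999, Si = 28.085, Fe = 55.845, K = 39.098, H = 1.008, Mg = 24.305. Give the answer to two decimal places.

Formula mass = 1.68×24.305 + 1.32×55.845 + 1×39.098 + 1×26.982 + 3×28.085 + 12×15.999 + 2×1.008 = 458.887 g/mol, of which 26.982 g is Al.
So Al makes up 26.982/458.887 = 0.0588 of the mass, i.e. 5.88%.

5.88 wt%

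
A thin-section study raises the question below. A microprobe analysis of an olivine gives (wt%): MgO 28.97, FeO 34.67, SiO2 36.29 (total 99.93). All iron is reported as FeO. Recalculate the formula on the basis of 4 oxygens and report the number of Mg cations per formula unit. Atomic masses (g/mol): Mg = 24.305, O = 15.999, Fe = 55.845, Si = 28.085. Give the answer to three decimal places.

1.193 Mg apfu

28.97 wt% MgO ÷ 40.304 g/mol = 0.71879 mol, giving 0.71879 Mg and 0.71879 O.
34.67 wt% FeO ÷ 71.844 g/mol = 0.48257 mol, giving 0.48257 Fe and 0.48257 O.
36.29 wt% SiO2 ÷ 60.083 g/mol = 0.60400 mol, giving 0.60400 Si and 1.20800 O.
Oxygen sums to 2.40936; scaling by 4/2.40936 = 1.66019 puts the formula on 4 O.
Mg: 0.71879 × 1.66019 = 1.193 atoms per formula unit.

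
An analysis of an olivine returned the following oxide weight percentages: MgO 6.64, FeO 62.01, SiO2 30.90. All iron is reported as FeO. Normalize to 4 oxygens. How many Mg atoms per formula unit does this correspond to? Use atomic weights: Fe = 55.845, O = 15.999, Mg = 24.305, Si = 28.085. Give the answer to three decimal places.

MgO (M=40.304): mol = 0.16475; Mg = 0.16475, O = 0.16475.
FeO (M=71.844): mol = 0.86312; Fe = 0.86312, O = 0.86312.
SiO2 (M=60.083): mol = 0.51429; Si = 0.51429, O = 1.02858.
ΣO = 2.05645; factor = 4/ΣO = 1.94510.
Mg apfu = 0.16475 × 1.94510 = 0.320.

0.320 Mg apfu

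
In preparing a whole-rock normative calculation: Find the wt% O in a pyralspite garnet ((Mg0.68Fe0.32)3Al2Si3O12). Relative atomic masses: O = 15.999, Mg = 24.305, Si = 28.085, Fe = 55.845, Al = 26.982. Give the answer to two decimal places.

44.30 wt%

M((Mg0.68Fe0.32)3Al2Si3O12) = 433.400 g/mol.
O contributes 12 × 15.999 = 191.988 g per mole.
191.988/433.400 = 0.4430 → 44.30%.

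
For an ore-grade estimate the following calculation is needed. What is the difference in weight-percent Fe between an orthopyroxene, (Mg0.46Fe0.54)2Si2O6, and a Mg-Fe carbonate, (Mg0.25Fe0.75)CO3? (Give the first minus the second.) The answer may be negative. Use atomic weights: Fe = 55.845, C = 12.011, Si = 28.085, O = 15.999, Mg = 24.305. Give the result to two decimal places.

-13.11 percentage points

Fe in (Mg0.46Fe0.54)2Si2O6: molar mass 234.837 g/mol; 1.08×55.845 = 60.313 g → 25.68 wt%.
Fe in (Mg0.25Fe0.75)CO3: molar mass 107.968 g/mol; 0.75×55.845 = 41.884 g → 38.79 wt%.
Difference = 25.68 − 38.79 = -13.11 percentage points.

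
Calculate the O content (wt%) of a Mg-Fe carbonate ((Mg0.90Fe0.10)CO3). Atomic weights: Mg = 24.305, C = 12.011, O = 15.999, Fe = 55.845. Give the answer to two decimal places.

M((Mg0.90Fe0.10)CO3) = 87.467 g/mol.
O contributes 3 × 15.999 = 47.997 g per mole.
47.997/87.467 = 0.5487 → 54.87%.

54.87 wt%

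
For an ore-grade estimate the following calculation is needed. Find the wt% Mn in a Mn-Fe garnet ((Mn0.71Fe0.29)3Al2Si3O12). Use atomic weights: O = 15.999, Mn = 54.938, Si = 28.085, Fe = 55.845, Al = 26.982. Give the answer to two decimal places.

Molar mass of (Mn0.71Fe0.29)3Al2Si3O12: 2.13×54.938 + 0.87×55.845 + 2×26.982 + 3×28.085 + 12×15.999 = 495.810 g/mol.
Mass of Mn per formula unit: 2.13 × 54.938 = 117.018 g.
Weight fraction Mn = 117.018 / 495.810 = 0.2360.

23.60 weight percent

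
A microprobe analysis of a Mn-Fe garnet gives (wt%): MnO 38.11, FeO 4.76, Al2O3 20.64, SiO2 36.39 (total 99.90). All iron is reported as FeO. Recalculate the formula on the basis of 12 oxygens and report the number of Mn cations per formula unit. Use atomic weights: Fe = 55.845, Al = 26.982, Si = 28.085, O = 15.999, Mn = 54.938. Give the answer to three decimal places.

MnO (M=70.937): mol = 0.53724; Mn = 0.53724, O = 0.53724.
FeO (M=71.844): mol = 0.06625; Fe = 0.06625, O = 0.06625.
Al2O3 (M=101.961): mol = 0.20243; Al = 0.40486, O = 0.60729.
SiO2 (M=60.083): mol = 0.60566; Si = 0.60566, O = 1.21132.
ΣO = 2.42210; factor = 12/ΣO = 4.95438.
Mn apfu = 0.53724 × 4.95438 = 2.662.

2.662 Mn apfu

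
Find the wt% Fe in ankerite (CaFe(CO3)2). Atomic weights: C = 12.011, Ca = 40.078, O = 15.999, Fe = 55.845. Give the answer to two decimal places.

25.86 wt%

Molar mass of CaFe(CO3)2: 1·40.078 + 1·55.845 + 2·12.011 + 6·15.999 = 215.939 g/mol.
Mass of Fe per formula unit: 1 × 55.845 = 55.845 g.
Weight fraction Fe = 55.845 / 215.939 = 0.2586.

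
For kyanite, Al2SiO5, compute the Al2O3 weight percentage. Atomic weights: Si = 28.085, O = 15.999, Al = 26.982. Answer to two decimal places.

62.92 wt%

Formula mass = 162.044 g/mol.
2 Al → 1.0000 mol Al2O3 per formula unit; M(Al2O3) = 101.961, so Al2O3 mass = 101.961 g.
101.961/162.044 × 100 = 62.92 wt%.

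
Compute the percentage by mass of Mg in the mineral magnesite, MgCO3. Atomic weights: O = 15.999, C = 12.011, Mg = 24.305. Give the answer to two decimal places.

Formula mass = 1·24.305 + 1·12.011 + 3·15.999 = 84.313 g/mol, of which 24.305 g is Mg.
So Mg makes up 24.305/84.313 = 0.2883 of the mass, i.e. 28.83%.

28.83 mass %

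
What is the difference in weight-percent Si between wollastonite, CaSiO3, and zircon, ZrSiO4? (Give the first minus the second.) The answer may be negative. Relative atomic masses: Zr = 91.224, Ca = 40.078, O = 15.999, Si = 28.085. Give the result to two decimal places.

8.86 percentage points

Si in CaSiO3: molar mass 116.160 g/mol; 1×28.085 = 28.085 g → 24.18 wt%.
Si in ZrSiO4: molar mass 183.305 g/mol; 1×28.085 = 28.085 g → 15.32 wt%.
Difference = 24.18 − 15.32 = 8.86 percentage points.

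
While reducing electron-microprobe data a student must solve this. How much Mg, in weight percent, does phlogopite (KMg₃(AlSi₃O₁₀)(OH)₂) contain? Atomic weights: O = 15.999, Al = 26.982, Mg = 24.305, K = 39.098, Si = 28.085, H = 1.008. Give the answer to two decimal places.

17.47 weight percent

Molar mass of KMg₃(AlSi₃O₁₀)(OH)₂: 1×39.098 + 3×24.305 + 1×26.982 + 3×28.085 + 12×15.999 + 2×1.008 = 417.254 g/mol.
Mass of Mg per formula unit: 3 × 24.305 = 72.915 g.
Weight fraction Mg = 72.915 / 417.254 = 0.1747.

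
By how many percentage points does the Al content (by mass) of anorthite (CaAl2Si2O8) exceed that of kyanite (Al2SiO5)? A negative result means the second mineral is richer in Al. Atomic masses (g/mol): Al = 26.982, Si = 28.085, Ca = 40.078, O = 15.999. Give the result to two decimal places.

-13.90 percentage points

Al in CaAl2Si2O8: molar mass 278.204 g/mol; 2×26.982 = 53.964 g → 19.40 wt%.
Al in Al2SiO5: molar mass 162.044 g/mol; 2×26.982 = 53.964 g → 33.30 wt%.
Difference = 19.40 − 33.30 = -13.90 percentage points.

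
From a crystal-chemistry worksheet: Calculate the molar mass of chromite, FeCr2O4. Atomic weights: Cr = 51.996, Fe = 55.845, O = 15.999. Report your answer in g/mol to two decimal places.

The formula mass is the sum 1·55.845 + 2·51.996 + 4·15.999.

223.83 g/mol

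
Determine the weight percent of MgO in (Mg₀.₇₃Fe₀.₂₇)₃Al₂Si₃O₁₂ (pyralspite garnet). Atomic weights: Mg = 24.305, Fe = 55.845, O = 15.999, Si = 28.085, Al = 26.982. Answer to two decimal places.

M((Mg₀.₇₃Fe₀.₂₇)₃Al₂Si₃O₁₂) = 428.669 g/mol; M(MgO) = 40.304 g/mol.
Moles MgO per formula unit = 2.19 Mg ÷ 1 = 2.1900.
MgO fraction = (2.1900 × 40.304) / 428.669 = 88.266/428.669 = 0.2059.

20.59 wt%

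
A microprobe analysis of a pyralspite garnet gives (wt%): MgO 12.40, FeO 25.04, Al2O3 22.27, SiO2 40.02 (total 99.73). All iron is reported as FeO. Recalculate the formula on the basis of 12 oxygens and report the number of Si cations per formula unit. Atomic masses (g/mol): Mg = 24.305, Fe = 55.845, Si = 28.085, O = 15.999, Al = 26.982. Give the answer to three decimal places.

3.024 Si apfu

12.40 wt% MgO ÷ 40.304 g/mol = 0.30766 mol, giving 0.30766 Mg and 0.30766 O.
25.04 wt% FeO ÷ 71.844 g/mol = 0.34853 mol, giving 0.34853 Fe and 0.34853 O.
22.27 wt% Al2O3 ÷ 101.961 g/mol = 0.21842 mol, giving 0.43684 Al and 0.65526 O.
40.02 wt% SiO2 ÷ 60.083 g/mol = 0.66608 mol, giving 0.66608 Si and 1.33216 O.
Oxygen sums to 2.64361; scaling by 12/2.64361 = 4.53925 puts the formula on 12 O.
Si: 0.66608 × 4.53925 = 3.024 atoms per formula unit.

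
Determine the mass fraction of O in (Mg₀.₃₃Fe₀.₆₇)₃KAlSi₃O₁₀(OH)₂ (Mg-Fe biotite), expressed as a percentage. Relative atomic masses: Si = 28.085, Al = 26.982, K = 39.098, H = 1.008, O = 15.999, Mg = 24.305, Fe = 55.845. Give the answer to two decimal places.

M((Mg₀.₃₃Fe₀.₆₇)₃KAlSi₃O₁₀(OH)₂) = 480.649 g/mol.
O contributes 12 × 15.999 = 191.988 g per mole.
191.988/480.649 = 0.3994 → 39.94%.

39.94 mass %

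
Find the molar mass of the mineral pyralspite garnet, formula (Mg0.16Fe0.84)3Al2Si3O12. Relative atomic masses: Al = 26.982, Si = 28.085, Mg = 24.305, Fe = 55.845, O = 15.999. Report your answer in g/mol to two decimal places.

Mg: 0.48 × 24.305 = 11.6664
Fe: 2.52 × 55.845 = 140.7294
Al: 2 × 26.982 = 53.9640
Si: 3 × 28.085 = 84.2550
O: 12 × 15.999 = 191.9880
Summing the contributions gives the formula mass.

482.60 g/mol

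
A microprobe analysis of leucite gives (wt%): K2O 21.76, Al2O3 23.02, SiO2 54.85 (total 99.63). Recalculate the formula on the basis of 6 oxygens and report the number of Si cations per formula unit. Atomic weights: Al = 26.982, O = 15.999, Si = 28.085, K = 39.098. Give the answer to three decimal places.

2.003 Si apfu

21.76 wt% K2O ÷ 94.195 g/mol = 0.23101 mol, giving 0.46202 K and 0.23101 O.
23.02 wt% Al2O3 ÷ 101.961 g/mol = 0.22577 mol, giving 0.45154 Al and 0.67731 O.
54.85 wt% SiO2 ÷ 60.083 g/mol = 0.91290 mol, giving 0.91290 Si and 1.82580 O.
Oxygen sums to 2.73412; scaling by 6/2.73412 = 2.19449 puts the formula on 6 O.
Si: 0.91290 × 2.19449 = 2.003 atoms per formula unit.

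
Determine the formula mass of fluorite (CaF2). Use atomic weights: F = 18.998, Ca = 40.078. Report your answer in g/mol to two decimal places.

M = 1(40.078) + 2(18.998)

78.07 g/mol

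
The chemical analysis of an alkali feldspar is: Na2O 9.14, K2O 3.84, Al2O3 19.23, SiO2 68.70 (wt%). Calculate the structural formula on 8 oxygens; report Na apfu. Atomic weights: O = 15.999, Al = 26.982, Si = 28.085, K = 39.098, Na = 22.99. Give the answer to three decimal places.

Na2O: 9.14/61.979 = 0.14747 mol → 0.29494 mol Na, 0.14747 mol O.
K2O: 3.84/94.195 = 0.04077 mol → 0.08154 mol K, 0.04077 mol O.
Al2O3: 19.23/101.961 = 0.18860 mol → 0.37720 mol Al, 0.56580 mol O.
SiO2: 68.70/60.083 = 1.14342 mol → 1.14342 mol Si, 2.28684 mol O.
Total oxygen = 3.04088 mol. Normalization factor = 8/3.04088 = 2.63082.
Na per 8 O = 0.29494 × 2.63082 = 0.776.

0.776 Na apfu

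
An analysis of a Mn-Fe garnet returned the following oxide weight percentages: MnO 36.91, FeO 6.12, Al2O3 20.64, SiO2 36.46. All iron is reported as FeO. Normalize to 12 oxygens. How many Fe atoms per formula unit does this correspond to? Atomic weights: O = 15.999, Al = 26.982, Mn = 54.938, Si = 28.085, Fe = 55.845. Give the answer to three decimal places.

36.91 wt% MnO ÷ 70.937 g/mol = 0.52032 mol, giving 0.52032 Mn and 0.52032 O.
6.12 wt% FeO ÷ 71.844 g/mol = 0.08518 mol, giving 0.08518 Fe and 0.08518 O.
20.64 wt% Al2O3 ÷ 101.961 g/mol = 0.20243 mol, giving 0.40486 Al and 0.60729 O.
36.46 wt% SiO2 ÷ 60.083 g/mol = 0.60683 mol, giving 0.60683 Si and 1.21366 O.
Oxygen sums to 2.42645; scaling by 12/2.42645 = 4.94550 puts the formula on 12 O.
Fe: 0.08518 × 4.94550 = 0.421 atoms per formula unit.

0.421 Fe apfu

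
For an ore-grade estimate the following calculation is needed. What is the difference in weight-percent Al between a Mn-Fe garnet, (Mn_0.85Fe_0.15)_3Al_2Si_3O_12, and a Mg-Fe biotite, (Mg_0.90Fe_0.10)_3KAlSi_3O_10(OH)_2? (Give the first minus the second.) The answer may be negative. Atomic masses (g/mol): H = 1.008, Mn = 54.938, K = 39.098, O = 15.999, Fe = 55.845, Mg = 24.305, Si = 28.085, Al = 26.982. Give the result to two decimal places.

M((Mn_0.85Fe_0.15)_3Al_2Si_3O_12) = 495.429 g/mol, so wt% Al = 53.964/495.429 × 100 = 10.89%.
M((Mg_0.90Fe_0.10)_3KAlSi_3O_10(OH)_2) = 426.716 g/mol, so wt% Al = 26.982/426.716 × 100 = 6.32%.
10.89 − 6.32 = 4.57 pp.

4.57 percentage points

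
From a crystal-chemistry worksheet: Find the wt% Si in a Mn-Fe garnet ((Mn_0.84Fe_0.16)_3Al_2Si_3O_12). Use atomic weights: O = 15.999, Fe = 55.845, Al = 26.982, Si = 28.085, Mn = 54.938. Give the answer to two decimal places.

17.01 wt%

Formula mass = 2.52*54.938 + 0.48*55.845 + 2*26.982 + 3*28.085 + 12*15.999 = 495.456 g/mol, of which 84.255 g is Si.
So Si makes up 84.255/495.456 = 0.1701 of the mass, i.e. 17.01%.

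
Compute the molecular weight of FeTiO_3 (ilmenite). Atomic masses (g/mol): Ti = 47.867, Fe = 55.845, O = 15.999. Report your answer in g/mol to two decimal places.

M = 1×55.845 + 1×47.867 + 3×15.999

151.71 g/mol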